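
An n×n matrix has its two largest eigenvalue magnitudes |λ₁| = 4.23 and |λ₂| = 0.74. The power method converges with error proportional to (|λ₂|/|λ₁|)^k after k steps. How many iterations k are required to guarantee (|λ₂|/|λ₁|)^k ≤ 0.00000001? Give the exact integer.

|λ₂/λ₁| = 0.74/4.23 = 0.17494
Need k ≥ ln(0.00000001) / ln(0.17494) = -18.4207 / -1.7433 ≈ 10.567
Smallest integer k satisfying the bound: 11

11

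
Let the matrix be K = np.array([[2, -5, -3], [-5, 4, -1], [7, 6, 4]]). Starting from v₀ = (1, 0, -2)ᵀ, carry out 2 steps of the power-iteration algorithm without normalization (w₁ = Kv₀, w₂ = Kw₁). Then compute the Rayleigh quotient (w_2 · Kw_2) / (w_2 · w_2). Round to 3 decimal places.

w1 = Kv₀ = (2·1 + (-5)·0 + (-3)·(-2); (-5)·1 + 4·0 + (-1)·(-2); 7·1 + 6·0 + 4·(-2)) = (8, -3, -1)
w2 = Kw1 = (2·8 + (-5)·(-3) + (-3)·(-1); (-5)·8 + 4·(-3) + (-1)·(-1); 7·8 + 6·(-3) + 4·(-1)) = (34, -51, 34)
Kw2 = (221, -408, 68)
w2·Kw2 = 34·221 + (-51)·(-408) + 34·68 = 30634; w2·w2 = 34·34 + (-51)·(-51) + 34·34 = 4913
λ ≈ 30634/4913 = 6.235

6.235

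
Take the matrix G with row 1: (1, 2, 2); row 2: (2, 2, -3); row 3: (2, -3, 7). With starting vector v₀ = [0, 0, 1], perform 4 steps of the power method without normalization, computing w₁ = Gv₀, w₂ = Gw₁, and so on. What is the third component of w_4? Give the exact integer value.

w1 = Gv₀ = (1·0 + 2·0 + 2·1; 2·0 + 2·0 + (-3)·1; 2·0 + (-3)·0 + 7·1) = (2, -3, 7)
w2 = Gw1 = (1·2 + 2·(-3) + 2·7; 2·2 + 2·(-3) + (-3)·7; 2·2 + (-3)·(-3) + 7·7) = (10, -23, 62)
w3 = Gw2 = (88, -212, 523)
w4 = Gw3 = (710, -1817, 4473)
The requested component of w4 is 4473.

4473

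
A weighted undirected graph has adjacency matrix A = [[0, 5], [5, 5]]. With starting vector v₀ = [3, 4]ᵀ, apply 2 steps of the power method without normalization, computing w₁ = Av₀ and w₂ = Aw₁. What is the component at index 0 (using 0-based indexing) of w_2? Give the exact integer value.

175

w1 = Av₀ = (0·3 + 5·4; 5·3 + 5·4) = (20, 35)
w2 = Aw1 = (0·20 + 5·35; 5·20 + 5·35) = (175, 275)
The requested component of w2 is 175.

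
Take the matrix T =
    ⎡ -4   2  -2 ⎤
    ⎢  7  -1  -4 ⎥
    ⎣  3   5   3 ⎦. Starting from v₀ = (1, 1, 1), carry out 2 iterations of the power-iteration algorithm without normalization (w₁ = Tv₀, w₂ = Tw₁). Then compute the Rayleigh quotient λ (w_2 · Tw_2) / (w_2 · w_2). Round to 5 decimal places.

λ ≈ -0.56404

w1 = Tv₀ = ((-4)·1 + 2·1 + (-2)·1; 7·1 + (-1)·1 + (-4)·1; 3·1 + 5·1 + 3·1) = (-4, 2, 11)
w2 = Tw1 = ((-4)·(-4) + 2·2 + (-2)·11; 7·(-4) + (-1)·2 + (-4)·11; 3·(-4) + 5·2 + 3·11) = (-2, -74, 31)
Tw2 = (-202, -64, -283)
w2·Tw2 = (-2)·(-202) + (-74)·(-64) + 31·(-283) = -3633; w2·w2 = (-2)·(-2) + (-74)·(-74) + 31·31 = 6441
λ ≈ -3633/6441 = -0.56404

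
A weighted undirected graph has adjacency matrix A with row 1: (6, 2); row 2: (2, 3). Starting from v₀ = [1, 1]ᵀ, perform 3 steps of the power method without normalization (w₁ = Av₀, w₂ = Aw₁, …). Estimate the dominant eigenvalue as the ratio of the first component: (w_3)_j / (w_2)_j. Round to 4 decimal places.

w1 = Av₀ = (8, 5)
w2 = Aw1 = (58, 31)
w3 = Aw2 = (410, 209)
Ratio at component: 410 / 58 = 7.0690

λ ≈ 7.0690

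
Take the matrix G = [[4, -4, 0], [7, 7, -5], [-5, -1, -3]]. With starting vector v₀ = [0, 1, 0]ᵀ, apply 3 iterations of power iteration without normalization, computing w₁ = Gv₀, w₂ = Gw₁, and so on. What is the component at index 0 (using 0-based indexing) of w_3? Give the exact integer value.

w1 = Gv₀ = (-4, 7, -1)
w2 = Gw1 = (-44, 26, 16)
w3 = Gw2 = (-280, -206, 146)
The requested component of w3 is -280.

-280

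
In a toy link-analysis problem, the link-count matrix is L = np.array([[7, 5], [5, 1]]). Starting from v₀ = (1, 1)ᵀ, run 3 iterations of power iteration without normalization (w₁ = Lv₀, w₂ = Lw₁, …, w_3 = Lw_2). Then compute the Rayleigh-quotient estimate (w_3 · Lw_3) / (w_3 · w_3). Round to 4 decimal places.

w1 = Lv₀ = (7·1 + 5·1; 5·1 + 1·1) = (12, 6)
w2 = Lw1 = (7·12 + 5·6; 5·12 + 1·6) = (114, 66)
w3 = Lw2 = (1128, 636)
Lw3 = (11076, 6276)
w3·Lw3 = 1128·11076 + 636·6276 = 16485264; w3·w3 = 1128·1128 + 636·636 = 1676880
λ ≈ 16485264/1676880 = 9.8309

9.8309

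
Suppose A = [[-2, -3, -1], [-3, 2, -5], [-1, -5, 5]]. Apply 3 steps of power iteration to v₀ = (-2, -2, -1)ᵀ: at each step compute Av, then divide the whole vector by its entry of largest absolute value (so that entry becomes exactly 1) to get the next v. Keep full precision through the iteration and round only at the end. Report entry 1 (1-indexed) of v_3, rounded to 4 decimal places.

Av0 = (11.00000, 7.00000, 7.00000); divide by 11.00000 → v1 = (1.00000, 0.63636, 0.63636)
Av1 = (-4.54545, -4.90909, -1.00000); divide by -4.90909 → v2 = (0.92593, 1.00000, 0.20370)
Av2 = (-5.05556, -1.79630, -4.90741); divide by -5.05556 → v3 = (1.00000, 0.35531, 0.97070)
Requested entry of v3: 273/273 = 1.0000

1.0000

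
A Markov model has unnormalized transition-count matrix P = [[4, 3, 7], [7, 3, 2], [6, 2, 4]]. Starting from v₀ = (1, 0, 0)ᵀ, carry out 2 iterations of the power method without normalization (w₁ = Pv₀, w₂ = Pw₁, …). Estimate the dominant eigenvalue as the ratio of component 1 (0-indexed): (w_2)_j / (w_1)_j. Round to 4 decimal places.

λ ≈ 8.7143

w1 = Pv₀ = (4, 7, 6)
w2 = Pw1 = (79, 61, 62)
Ratio at component: 61 / 7 = 8.7143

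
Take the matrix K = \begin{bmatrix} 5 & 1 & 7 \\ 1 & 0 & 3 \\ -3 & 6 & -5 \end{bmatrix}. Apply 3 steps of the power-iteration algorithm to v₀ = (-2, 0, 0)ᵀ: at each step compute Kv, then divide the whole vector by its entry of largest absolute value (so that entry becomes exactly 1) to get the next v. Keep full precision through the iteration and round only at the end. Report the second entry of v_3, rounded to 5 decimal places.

Kv0 = (-10.000000, -2.000000, 6.000000); divide by -10.000000 → v1 = (1.000000, 0.200000, -0.600000)
Kv1 = (1.000000, -0.800000, 1.200000); divide by 1.200000 → v2 = (0.833333, -0.666667, 1.000000)
Kv2 = (10.500000, 3.833333, -11.500000); divide by -11.500000 → v3 = (-0.913043, -0.333333, 1.000000)
Requested entry of v3: -46/138 = -0.33333

-0.33333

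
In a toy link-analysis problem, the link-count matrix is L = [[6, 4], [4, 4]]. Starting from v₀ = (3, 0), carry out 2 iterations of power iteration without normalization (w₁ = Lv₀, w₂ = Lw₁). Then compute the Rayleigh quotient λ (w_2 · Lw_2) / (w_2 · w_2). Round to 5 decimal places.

λ ≈ 9.12268

w1 = Lv₀ = (18, 12)
w2 = Lw1 = (156, 120)
Lw2 = (1416, 1104)
w2·Lw2 = 156·1416 + 120·1104 = 353376; w2·w2 = 156·156 + 120·120 = 38736
λ ≈ 353376/38736 = 9.12268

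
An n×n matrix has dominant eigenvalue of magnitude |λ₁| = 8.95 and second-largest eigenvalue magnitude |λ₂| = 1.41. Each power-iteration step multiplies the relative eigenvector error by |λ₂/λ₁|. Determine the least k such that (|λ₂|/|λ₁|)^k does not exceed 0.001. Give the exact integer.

4

|λ₂/λ₁| = 1.41/8.95 = 0.15754
Need k ≥ ln(0.001) / ln(0.15754) = -6.9078 / -1.8481 ≈ 3.738
Smallest integer k satisfying the bound: 4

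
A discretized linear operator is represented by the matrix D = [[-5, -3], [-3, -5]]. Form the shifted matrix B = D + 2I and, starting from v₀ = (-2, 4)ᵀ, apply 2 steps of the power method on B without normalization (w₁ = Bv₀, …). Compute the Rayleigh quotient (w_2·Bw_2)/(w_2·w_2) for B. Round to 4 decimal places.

B = D + 2I has rows (-3, -3); (-3, -3)
w1 = Bv₀ = ((-3)·(-2) + (-3)·4; (-3)·(-2) + (-3)·4) = (-6, -6)
w2 = Bw1 = ((-3)·(-6) + (-3)·(-6); (-3)·(-6) + (-3)·(-6)) = (36, 36)
Bw2 = (-216, -216)
w2·Bw2 = -15552; w2·w2 = 2592; μ ≈ -15552/2592 = -6.0000

μ ≈ -6.0000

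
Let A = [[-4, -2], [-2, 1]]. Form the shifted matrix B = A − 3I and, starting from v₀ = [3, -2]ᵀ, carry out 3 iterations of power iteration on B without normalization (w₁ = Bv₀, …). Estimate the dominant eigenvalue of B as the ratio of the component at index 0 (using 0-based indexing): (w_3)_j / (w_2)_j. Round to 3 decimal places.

B = A − 3I has rows (-7, -2); (-2, -2)
w1 = Bv₀ = ((-7)·3 + (-2)·(-2); (-2)·3 + (-2)·(-2)) = (-17, -2)
w2 = Bw1 = ((-7)·(-17) + (-2)·(-2); (-2)·(-17) + (-2)·(-2)) = (123, 38)
w3 = Bw2 = (-937, -322)
Ratio: -937/123 = -7.618

-7.618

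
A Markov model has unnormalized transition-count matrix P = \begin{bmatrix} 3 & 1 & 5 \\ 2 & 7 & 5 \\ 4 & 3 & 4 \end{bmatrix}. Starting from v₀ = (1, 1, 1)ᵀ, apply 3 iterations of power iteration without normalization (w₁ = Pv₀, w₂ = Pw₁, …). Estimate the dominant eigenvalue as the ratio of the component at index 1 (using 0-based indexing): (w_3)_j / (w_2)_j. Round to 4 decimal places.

w1 = Pv₀ = (3·1 + 1·1 + 5·1; 2·1 + 7·1 + 5·1; 4·1 + 3·1 + 4·1) = (9, 14, 11)
w2 = Pw1 = (3·9 + 1·14 + 5·11; 2·9 + 7·14 + 5·11; 4·9 + 3·14 + 4·11) = (96, 171, 122)
w3 = Pw2 = (1069, 1999, 1385)
Ratio at component: 1999 / 171 = 11.6901

λ ≈ 11.6901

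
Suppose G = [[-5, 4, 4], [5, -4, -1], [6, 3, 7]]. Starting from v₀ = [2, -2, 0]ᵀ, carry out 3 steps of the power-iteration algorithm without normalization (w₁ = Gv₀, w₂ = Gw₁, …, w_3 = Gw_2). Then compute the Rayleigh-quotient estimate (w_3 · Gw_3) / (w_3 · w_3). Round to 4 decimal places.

w1 = Gv₀ = (-18, 18, 6)
w2 = Gw1 = (186, -168, -12)
w3 = Gw2 = (-1650, 1614, 528)
Gw3 = (16818, -15234, -1362)
w3·Gw3 = (-1650)·16818 + 1614·(-15234) + 528·(-1362) = -53056512; w3·w3 = (-1650)·(-1650) + 1614·1614 + 528·528 = 5606280
λ ≈ -53056512/5606280 = -9.4638

-9.4638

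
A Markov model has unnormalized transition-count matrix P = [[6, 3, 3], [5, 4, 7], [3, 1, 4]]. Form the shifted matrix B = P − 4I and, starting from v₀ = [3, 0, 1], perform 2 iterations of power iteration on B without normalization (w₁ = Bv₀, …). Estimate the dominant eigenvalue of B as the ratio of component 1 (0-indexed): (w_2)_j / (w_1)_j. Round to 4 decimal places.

B = P − 4I has rows (2, 3, 3); (5, 0, 7); (3, 1, 0)
w1 = Bv₀ = (9, 22, 9)
w2 = Bw1 = (111, 108, 49)
Ratio: 108/22 = 4.9091

μ ≈ 4.9091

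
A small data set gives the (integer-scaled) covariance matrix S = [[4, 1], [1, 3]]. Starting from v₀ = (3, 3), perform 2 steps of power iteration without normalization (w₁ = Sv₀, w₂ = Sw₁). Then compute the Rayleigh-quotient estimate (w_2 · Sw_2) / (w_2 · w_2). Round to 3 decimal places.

w1 = Sv₀ = (4·3 + 1·3; 1·3 + 3·3) = (15, 12)
w2 = Sw1 = (4·15 + 1·12; 1·15 + 3·12) = (72, 51)
Sw2 = (339, 225)
w2·Sw2 = 72·339 + 51·225 = 35883; w2·w2 = 72·72 + 51·51 = 7785
λ ≈ 35883/7785 = 4.609

4.609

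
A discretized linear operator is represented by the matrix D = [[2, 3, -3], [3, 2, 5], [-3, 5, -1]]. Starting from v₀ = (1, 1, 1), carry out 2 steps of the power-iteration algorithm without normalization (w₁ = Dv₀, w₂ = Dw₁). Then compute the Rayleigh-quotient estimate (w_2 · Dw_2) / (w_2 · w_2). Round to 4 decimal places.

w1 = Dv₀ = (2·1 + 3·1 + (-3)·1; 3·1 + 2·1 + 5·1; (-3)·1 + 5·1 + (-1)·1) = (2, 10, 1)
w2 = Dw1 = (2·2 + 3·10 + (-3)·1; 3·2 + 2·10 + 5·1; (-3)·2 + 5·10 + (-1)·1) = (31, 31, 43)
Dw2 = (26, 370, 19)
w2·Dw2 = 31·26 + 31·370 + 43·19 = 13093; w2·w2 = 31·31 + 31·31 + 43·43 = 3771
λ ≈ 13093/3771 = 3.4720

λ ≈ 3.4720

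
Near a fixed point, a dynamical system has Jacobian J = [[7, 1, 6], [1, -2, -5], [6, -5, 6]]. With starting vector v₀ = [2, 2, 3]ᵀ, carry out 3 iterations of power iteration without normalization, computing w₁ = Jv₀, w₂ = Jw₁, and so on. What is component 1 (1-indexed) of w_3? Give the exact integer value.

w1 = Jv₀ = (7·2 + 1·2 + 6·3; 1·2 + (-2)·2 + (-5)·3; 6·2 + (-5)·2 + 6·3) = (34, -17, 20)
w2 = Jw1 = (7·34 + 1·(-17) + 6·20; 1·34 + (-2)·(-17) + (-5)·20; 6·34 + (-5)·(-17) + 6·20) = (341, -32, 409)
w3 = Jw2 = (4809, -1640, 4660)
The requested component of w3 is 4809.

4809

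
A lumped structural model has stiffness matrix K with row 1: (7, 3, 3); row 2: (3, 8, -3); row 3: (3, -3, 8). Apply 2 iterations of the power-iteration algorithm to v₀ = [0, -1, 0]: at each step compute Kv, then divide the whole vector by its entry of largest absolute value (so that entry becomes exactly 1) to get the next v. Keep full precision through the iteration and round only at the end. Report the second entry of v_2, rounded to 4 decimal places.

1.0000

Kv0 = (-3.00000, -8.00000, 3.00000); divide by -8.00000 → v1 = (0.37500, 1.00000, -0.37500)
Kv1 = (4.50000, 10.25000, -4.87500); divide by 10.25000 → v2 = (0.43902, 1.00000, -0.47561)
Requested entry of v2: -82/-82 = 1.0000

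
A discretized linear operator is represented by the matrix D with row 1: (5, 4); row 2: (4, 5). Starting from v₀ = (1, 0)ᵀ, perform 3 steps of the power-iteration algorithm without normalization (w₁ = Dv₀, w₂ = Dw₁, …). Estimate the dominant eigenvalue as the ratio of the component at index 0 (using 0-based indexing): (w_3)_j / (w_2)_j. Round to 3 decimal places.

8.902

w1 = Dv₀ = (5, 4)
w2 = Dw1 = (41, 40)
w3 = Dw2 = (365, 364)
Ratio at component: 365 / 41 = 8.902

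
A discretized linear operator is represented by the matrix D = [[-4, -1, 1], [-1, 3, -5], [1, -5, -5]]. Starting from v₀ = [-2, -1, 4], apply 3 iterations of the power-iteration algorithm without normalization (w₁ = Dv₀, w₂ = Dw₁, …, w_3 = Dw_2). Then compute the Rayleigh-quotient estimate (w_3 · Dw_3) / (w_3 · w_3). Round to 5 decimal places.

w1 = Dv₀ = ((-4)·(-2) + (-1)·(-1) + 1·4; (-1)·(-2) + 3·(-1) + (-5)·4; 1·(-2) + (-5)·(-1) + (-5)·4) = (13, -21, -17)
w2 = Dw1 = ((-4)·13 + (-1)·(-21) + 1·(-17); (-1)·13 + 3·(-21) + (-5)·(-17); 1·13 + (-5)·(-21) + (-5)·(-17)) = (-48, 9, 203)
w3 = Dw2 = (386, -940, -1108)
Dw3 = (-1712, 2334, 10626)
w3·Dw3 = 386·(-1712) + (-940)·2334 + (-1108)·10626 = -14628400; w3·w3 = 386·386 + (-940)·(-940) + (-1108)·(-1108) = 2260260
λ ≈ -14628400/2260260 = -6.47200

-6.47200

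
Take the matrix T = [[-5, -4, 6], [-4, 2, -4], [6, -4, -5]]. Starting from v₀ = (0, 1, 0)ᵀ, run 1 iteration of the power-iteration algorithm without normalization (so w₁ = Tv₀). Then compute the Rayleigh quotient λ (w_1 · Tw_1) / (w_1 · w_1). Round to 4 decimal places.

λ ≈ 4.6667

w1 = Tv₀ = (-4, 2, -4)
Tw1 = (-12, 36, -12)
w1·Tw1 = (-4)·(-12) + 2·36 + (-4)·(-12) = 168; w1·w1 = (-4)·(-4) + 2·2 + (-4)·(-4) = 36
λ ≈ 168/36 = 4.6667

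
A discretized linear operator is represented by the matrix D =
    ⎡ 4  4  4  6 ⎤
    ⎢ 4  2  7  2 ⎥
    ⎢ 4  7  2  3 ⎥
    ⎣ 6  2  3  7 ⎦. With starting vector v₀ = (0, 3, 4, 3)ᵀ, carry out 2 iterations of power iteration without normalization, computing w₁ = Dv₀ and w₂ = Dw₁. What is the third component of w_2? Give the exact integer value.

w1 = Dv₀ = (4·0 + 4·3 + 4·4 + 6·3; 4·0 + 2·3 + 7·4 + 2·3; 4·0 + 7·3 + 2·4 + 3·3; 6·0 + 2·3 + 3·4 + 7·3) = (46, 40, 38, 39)
w2 = Dw1 = (4·46 + 4·40 + 4·38 + 6·39; 4·46 + 2·40 + 7·38 + 2·39; 4·46 + 7·40 + 2·38 + 3·39; 6·46 + 2·40 + 3·38 + 7·39) = (730, 608, 657, 743)
The requested component of w2 is 657.

657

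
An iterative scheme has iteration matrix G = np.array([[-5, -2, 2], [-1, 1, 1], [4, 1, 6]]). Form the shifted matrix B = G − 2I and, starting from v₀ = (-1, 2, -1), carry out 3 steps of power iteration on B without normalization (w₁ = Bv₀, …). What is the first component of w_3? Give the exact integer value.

71

B = G − 2I has rows (-7, -2, 2); (-1, -1, 1); (4, 1, 4)
w1 = Bv₀ = (1, -2, -6)
w2 = Bw1 = (-15, -5, -22)
w3 = Bw2 = (71, -2, -153)
Requested component of w3: 71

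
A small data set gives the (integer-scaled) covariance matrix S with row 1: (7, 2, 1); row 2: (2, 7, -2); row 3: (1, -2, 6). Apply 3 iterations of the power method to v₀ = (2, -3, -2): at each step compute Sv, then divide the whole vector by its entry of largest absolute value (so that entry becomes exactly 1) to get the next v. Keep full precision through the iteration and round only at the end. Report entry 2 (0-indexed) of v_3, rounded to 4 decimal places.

Sv0 = (6.00000, -13.00000, -4.00000); divide by -13.00000 → v1 = (-0.46154, 1.00000, 0.30769)
Sv1 = (-0.92308, 5.46154, -0.61538); divide by 5.46154 → v2 = (-0.16901, 1.00000, -0.11268)
Sv2 = (0.70423, 6.88732, -2.84507); divide by 6.88732 → v3 = (0.10225, 1.00000, -0.41309)
Requested entry of v3: 202/-489 = -0.4131

-0.4131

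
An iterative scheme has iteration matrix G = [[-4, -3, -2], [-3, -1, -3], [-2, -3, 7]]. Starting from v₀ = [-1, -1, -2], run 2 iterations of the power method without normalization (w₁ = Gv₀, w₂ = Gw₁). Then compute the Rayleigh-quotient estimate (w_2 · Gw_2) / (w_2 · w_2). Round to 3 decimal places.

w1 = Gv₀ = (11, 10, -9)
w2 = Gw1 = (-56, -16, -115)
Gw2 = (502, 529, -645)
w2·Gw2 = (-56)·502 + (-16)·529 + (-115)·(-645) = 37599; w2·w2 = (-56)·(-56) + (-16)·(-16) + (-115)·(-115) = 16617
λ ≈ 37599/16617 = 2.263

λ ≈ 2.263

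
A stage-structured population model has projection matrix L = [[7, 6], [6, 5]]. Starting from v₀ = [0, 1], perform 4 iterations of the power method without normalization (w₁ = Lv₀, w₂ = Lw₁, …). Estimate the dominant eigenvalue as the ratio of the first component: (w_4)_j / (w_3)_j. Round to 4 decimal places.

w1 = Lv₀ = (7·0 + 6·1; 6·0 + 5·1) = (6, 5)
w2 = Lw1 = (7·6 + 6·5; 6·6 + 5·5) = (72, 61)
w3 = Lw2 = (870, 737)
w4 = Lw3 = (10512, 8905)
Ratio at component: 10512 / 870 = 12.0828

12.0828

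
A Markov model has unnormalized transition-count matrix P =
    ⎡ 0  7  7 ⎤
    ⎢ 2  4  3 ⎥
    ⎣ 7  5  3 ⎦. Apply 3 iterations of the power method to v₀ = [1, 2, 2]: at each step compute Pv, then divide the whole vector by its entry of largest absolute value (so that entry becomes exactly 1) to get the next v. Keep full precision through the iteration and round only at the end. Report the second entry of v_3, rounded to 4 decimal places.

Pv0 = (28.00000, 16.00000, 23.00000); divide by 28.00000 → v1 = (1.00000, 0.57143, 0.82143)
Pv1 = (9.75000, 6.75000, 12.32143); divide by 12.32143 → v2 = (0.79130, 0.54783, 1.00000)
Pv2 = (10.83478, 6.77391, 11.27826); divide by 11.27826 → v3 = (0.96068, 0.60062, 1.00000)
Requested entry of v3: 2337/3891 = 0.6006

0.6006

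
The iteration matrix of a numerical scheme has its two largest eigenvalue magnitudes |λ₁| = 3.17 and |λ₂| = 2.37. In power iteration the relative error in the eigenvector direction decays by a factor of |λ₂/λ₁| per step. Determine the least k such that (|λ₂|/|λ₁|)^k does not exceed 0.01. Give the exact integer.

16

|λ₂/λ₁| = 2.37/3.17 = 0.74763
Need k ≥ ln(0.01) / ln(0.74763) = -4.6052 / -0.2908 ≈ 15.834
Smallest integer k satisfying the bound: 16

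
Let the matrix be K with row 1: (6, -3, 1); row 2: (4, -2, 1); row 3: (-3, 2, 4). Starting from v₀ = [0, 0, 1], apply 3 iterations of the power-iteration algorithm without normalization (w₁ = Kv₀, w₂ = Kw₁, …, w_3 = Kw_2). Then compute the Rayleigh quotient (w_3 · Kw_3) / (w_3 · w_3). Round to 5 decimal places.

w1 = Kv₀ = (6·0 + (-3)·0 + 1·1; 4·0 + (-2)·0 + 1·1; (-3)·0 + 2·0 + 4·1) = (1, 1, 4)
w2 = Kw1 = (6·1 + (-3)·1 + 1·4; 4·1 + (-2)·1 + 1·4; (-3)·1 + 2·1 + 4·4) = (7, 6, 15)
w3 = Kw2 = (39, 31, 51)
Kw3 = (192, 145, 149)
w3·Kw3 = 39·192 + 31·145 + 51·149 = 19582; w3·w3 = 39·39 + 31·31 + 51·51 = 5083
λ ≈ 19582/5083 = 3.85245

λ ≈ 3.85245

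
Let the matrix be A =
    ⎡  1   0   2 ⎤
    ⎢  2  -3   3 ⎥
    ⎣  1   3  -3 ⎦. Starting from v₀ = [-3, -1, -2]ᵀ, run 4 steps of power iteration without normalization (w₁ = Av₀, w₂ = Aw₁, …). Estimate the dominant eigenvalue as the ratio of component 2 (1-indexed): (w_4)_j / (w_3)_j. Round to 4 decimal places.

w1 = Av₀ = (-7, -9, 0)
w2 = Aw1 = (-7, 13, -34)
w3 = Aw2 = (-75, -155, 134)
w4 = Aw3 = (193, 717, -942)
Ratio at component: 717 / -155 = -4.6258

-4.6258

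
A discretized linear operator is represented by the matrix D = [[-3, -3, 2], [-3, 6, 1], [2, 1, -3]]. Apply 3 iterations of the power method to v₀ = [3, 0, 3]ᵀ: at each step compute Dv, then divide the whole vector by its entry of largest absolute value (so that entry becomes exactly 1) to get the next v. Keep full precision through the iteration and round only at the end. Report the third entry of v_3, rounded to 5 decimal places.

-0.08537

Dv0 = (-3.000000, -6.000000, -3.000000); divide by -6.000000 → v1 = (0.500000, 1.000000, 0.500000)
Dv1 = (-3.500000, 5.000000, 0.500000); divide by 5.000000 → v2 = (-0.700000, 1.000000, 0.100000)
Dv2 = (-0.700000, 8.200000, -0.700000); divide by 8.200000 → v3 = (-0.085366, 1.000000, -0.085366)
Requested entry of v3: 21/-246 = -0.08537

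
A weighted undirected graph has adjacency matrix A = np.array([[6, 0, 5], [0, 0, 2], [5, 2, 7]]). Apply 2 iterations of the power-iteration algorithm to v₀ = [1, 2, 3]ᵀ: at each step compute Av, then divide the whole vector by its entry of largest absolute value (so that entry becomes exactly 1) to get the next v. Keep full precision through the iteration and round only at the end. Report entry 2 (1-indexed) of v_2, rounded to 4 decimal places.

0.1835

Av0 = (21.00000, 6.00000, 30.00000); divide by 30.00000 → v1 = (0.70000, 0.20000, 1.00000)
Av1 = (9.20000, 2.00000, 10.90000); divide by 10.90000 → v2 = (0.84404, 0.18349, 1.00000)
Requested entry of v2: 60/327 = 0.1835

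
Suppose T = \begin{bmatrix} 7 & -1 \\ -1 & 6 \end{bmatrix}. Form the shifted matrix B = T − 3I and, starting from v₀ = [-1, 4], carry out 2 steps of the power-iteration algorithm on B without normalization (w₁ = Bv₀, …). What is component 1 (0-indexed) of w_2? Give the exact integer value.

B = T − 3I has rows (4, -1); (-1, 3)
w1 = Bv₀ = (4·(-1) + (-1)·4; (-1)·(-1) + 3·4) = (-8, 13)
w2 = Bw1 = (4·(-8) + (-1)·13; (-1)·(-8) + 3·13) = (-45, 47)
Requested component of w2: 47

47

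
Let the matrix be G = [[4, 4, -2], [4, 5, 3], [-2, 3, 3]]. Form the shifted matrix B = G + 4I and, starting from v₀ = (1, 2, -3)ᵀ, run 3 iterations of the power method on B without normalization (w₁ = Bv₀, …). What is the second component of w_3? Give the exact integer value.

B = G + 4I has rows (8, 4, -2); (4, 9, 3); (-2, 3, 7)
w1 = Bv₀ = (8·1 + 4·2 + (-2)·(-3); 4·1 + 9·2 + 3·(-3); (-2)·1 + 3·2 + 7·(-3)) = (22, 13, -17)
w2 = Bw1 = (8·22 + 4·13 + (-2)·(-17); 4·22 + 9·13 + 3·(-17); (-2)·22 + 3·13 + 7·(-17)) = (262, 154, -124)
w3 = Bw2 = (2960, 2062, -930)
Requested component of w3: 2062

2062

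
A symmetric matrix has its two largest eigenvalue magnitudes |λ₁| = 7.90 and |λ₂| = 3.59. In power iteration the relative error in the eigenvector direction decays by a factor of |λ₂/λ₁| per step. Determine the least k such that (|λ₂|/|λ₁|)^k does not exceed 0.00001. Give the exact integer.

15

|λ₂/λ₁| = 3.59/7.90 = 0.45443
Need k ≥ ln(0.00001) / ln(0.45443) = -11.5129 / -0.7887 ≈ 14.597
Smallest integer k satisfying the bound: 15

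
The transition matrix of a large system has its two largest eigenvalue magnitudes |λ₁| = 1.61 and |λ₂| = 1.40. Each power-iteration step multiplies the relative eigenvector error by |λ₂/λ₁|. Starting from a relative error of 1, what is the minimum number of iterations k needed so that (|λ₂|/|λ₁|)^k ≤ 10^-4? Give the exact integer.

|λ₂/λ₁| = 1.40/1.61 = 0.86957
Need k ≥ ln(10^-4) / ln(0.86957) = -9.2103 / -0.1398 ≈ 65.900
Smallest integer k satisfying the bound: 66

66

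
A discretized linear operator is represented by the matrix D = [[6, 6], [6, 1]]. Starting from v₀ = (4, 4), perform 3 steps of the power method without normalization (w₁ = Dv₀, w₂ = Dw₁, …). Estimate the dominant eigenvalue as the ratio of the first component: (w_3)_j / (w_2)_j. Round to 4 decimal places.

w1 = Dv₀ = (6·4 + 6·4; 6·4 + 1·4) = (48, 28)
w2 = Dw1 = (6·48 + 6·28; 6·48 + 1·28) = (456, 316)
w3 = Dw2 = (4632, 3052)
Ratio at component: 4632 / 456 = 10.1579

λ ≈ 10.1579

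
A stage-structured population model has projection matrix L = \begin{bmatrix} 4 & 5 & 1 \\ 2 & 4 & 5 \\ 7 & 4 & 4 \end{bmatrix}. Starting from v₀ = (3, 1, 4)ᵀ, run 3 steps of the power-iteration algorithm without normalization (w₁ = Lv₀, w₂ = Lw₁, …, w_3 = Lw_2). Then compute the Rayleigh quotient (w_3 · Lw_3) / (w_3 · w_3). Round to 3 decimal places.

λ ≈ 11.797

w1 = Lv₀ = (4·3 + 5·1 + 1·4; 2·3 + 4·1 + 5·4; 7·3 + 4·1 + 4·4) = (21, 30, 41)
w2 = Lw1 = (4·21 + 5·30 + 1·41; 2·21 + 4·30 + 5·41; 7·21 + 4·30 + 4·41) = (275, 367, 431)
w3 = Lw2 = (3366, 4173, 5117)
Lw3 = (39446, 49009, 60722)
w3·Lw3 = 3366·39446 + 4173·49009 + 5117·60722 = 648004267; w3·w3 = 3366·3366 + 4173·4173 + 5117·5117 = 54927574
λ ≈ 648004267/54927574 = 11.797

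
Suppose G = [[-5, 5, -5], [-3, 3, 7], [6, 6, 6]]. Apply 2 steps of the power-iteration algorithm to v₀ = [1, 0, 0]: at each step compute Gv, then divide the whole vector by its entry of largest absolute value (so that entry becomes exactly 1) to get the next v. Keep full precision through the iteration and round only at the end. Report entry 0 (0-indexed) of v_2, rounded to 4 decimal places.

-0.4167

Gv0 = (-5.00000, -3.00000, 6.00000); divide by 6.00000 → v1 = (-0.83333, -0.50000, 1.00000)
Gv1 = (-3.33333, 8.00000, -2.00000); divide by 8.00000 → v2 = (-0.41667, 1.00000, -0.25000)
Requested entry of v2: -20/48 = -0.4167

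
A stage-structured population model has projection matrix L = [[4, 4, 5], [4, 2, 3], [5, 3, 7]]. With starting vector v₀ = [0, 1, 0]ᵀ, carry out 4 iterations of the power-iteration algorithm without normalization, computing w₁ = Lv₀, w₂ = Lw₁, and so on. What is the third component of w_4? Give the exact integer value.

w1 = Lv₀ = (4·0 + 4·1 + 5·0; 4·0 + 2·1 + 3·0; 5·0 + 3·1 + 7·0) = (4, 2, 3)
w2 = Lw1 = (4·4 + 4·2 + 5·3; 4·4 + 2·2 + 3·3; 5·4 + 3·2 + 7·3) = (39, 29, 47)
w3 = Lw2 = (507, 355, 611)
w4 = Lw3 = (6503, 4571, 7877)
The requested component of w4 is 7877.

7877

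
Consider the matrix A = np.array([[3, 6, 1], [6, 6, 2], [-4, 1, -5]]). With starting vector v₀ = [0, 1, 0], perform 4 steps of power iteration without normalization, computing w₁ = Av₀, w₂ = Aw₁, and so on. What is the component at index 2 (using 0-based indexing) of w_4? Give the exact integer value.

-1461

w1 = Av₀ = (3·0 + 6·1 + 1·0; 6·0 + 6·1 + 2·0; (-4)·0 + 1·1 + (-5)·0) = (6, 6, 1)
w2 = Aw1 = (3·6 + 6·6 + 1·1; 6·6 + 6·6 + 2·1; (-4)·6 + 1·6 + (-5)·1) = (55, 74, -23)
w3 = Aw2 = (586, 728, -31)
w4 = Aw3 = (6095, 7822, -1461)
The requested component of w4 is -1461.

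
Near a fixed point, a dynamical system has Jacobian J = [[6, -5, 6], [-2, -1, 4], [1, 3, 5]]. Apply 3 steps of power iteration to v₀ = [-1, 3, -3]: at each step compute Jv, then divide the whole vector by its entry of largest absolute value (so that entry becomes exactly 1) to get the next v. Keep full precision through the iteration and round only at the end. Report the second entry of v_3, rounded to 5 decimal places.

0.04117

Jv0 = (-39.000000, -13.000000, -7.000000); divide by -39.000000 → v1 = (1.000000, 0.333333, 0.179487)
Jv1 = (5.410256, -1.615385, 2.897436); divide by 5.410256 → v2 = (1.000000, -0.298578, 0.535545)
Jv2 = (10.706161, 0.440758, 2.781991); divide by 10.706161 → v3 = (1.000000, 0.041169, 0.259849)
Requested entry of v3: -93/-2259 = 0.04117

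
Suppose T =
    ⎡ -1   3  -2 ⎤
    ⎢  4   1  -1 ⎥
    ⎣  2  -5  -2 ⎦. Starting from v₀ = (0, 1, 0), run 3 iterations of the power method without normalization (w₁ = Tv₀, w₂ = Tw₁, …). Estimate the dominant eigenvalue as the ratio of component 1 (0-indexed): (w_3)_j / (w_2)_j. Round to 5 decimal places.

w1 = Tv₀ = ((-1)·0 + 3·1 + (-2)·0; 4·0 + 1·1 + (-1)·0; 2·0 + (-5)·1 + (-2)·0) = (3, 1, -5)
w2 = Tw1 = ((-1)·3 + 3·1 + (-2)·(-5); 4·3 + 1·1 + (-1)·(-5); 2·3 + (-5)·1 + (-2)·(-5)) = (10, 18, 11)
w3 = Tw2 = (22, 47, -92)
Ratio at component: 47 / 18 = 2.61111

λ ≈ 2.61111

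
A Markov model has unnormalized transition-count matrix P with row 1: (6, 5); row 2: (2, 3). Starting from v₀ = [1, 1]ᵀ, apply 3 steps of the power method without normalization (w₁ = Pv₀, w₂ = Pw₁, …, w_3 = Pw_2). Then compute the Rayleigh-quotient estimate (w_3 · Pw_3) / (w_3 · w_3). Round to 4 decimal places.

λ ≈ 8.0021

w1 = Pv₀ = (11, 5)
w2 = Pw1 = (91, 37)
w3 = Pw2 = (731, 293)
Pw3 = (5851, 2341)
w3·Pw3 = 731·5851 + 293·2341 = 4962994; w3·w3 = 731·731 + 293·293 = 620210
λ ≈ 4962994/620210 = 8.0021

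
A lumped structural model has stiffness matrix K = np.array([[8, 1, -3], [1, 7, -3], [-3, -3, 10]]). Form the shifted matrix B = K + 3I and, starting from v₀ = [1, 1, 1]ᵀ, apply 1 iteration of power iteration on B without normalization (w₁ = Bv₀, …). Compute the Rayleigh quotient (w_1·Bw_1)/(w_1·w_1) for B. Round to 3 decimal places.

8.237

B = K + 3I has rows (11, 1, -3); (1, 10, -3); (-3, -3, 13)
w1 = Bv₀ = (11·1 + 1·1 + (-3)·1; 1·1 + 10·1 + (-3)·1; (-3)·1 + (-3)·1 + 13·1) = (9, 8, 7)
Bw1 = (86, 68, 40)
w1·Bw1 = 1598; w1·w1 = 194; μ ≈ 1598/194 = 8.237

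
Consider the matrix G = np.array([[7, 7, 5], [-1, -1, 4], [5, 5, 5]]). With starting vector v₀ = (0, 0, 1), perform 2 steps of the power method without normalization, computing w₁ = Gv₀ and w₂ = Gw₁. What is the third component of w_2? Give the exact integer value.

w1 = Gv₀ = (5, 4, 5)
w2 = Gw1 = (88, 11, 70)
The requested component of w2 is 70.

70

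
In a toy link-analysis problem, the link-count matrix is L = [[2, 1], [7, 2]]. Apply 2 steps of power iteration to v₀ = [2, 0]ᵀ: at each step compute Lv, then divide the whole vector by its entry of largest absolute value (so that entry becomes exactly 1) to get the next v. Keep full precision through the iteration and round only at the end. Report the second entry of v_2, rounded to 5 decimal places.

Lv0 = (4.000000, 14.000000); divide by 14.000000 → v1 = (0.285714, 1.000000)
Lv1 = (1.571429, 4.000000); divide by 4.000000 → v2 = (0.392857, 1.000000)
Requested entry of v2: 56/56 = 1.00000

1.00000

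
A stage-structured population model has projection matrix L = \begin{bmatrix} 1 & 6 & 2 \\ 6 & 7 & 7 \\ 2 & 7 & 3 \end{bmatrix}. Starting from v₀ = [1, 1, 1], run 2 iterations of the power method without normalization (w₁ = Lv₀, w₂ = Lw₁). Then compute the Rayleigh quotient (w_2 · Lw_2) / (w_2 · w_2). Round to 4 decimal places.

w1 = Lv₀ = (1·1 + 6·1 + 2·1; 6·1 + 7·1 + 7·1; 2·1 + 7·1 + 3·1) = (9, 20, 12)
w2 = Lw1 = (1·9 + 6·20 + 2·12; 6·9 + 7·20 + 7·12; 2·9 + 7·20 + 3·12) = (153, 278, 194)
Lw2 = (2209, 4222, 2834)
w2·Lw2 = 153·2209 + 278·4222 + 194·2834 = 2061489; w2·w2 = 153·153 + 278·278 + 194·194 = 138329
λ ≈ 2061489/138329 = 14.9028

14.9028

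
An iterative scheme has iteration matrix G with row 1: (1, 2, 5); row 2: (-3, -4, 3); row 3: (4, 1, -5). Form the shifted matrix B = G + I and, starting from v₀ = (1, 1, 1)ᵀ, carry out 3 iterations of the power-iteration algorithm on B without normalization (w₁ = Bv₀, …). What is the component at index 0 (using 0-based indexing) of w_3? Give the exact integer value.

149

B = G + I has rows (2, 2, 5); (-3, -3, 3); (4, 1, -4)
w1 = Bv₀ = (2·1 + 2·1 + 5·1; (-3)·1 + (-3)·1 + 3·1; 4·1 + 1·1 + (-4)·1) = (9, -3, 1)
w2 = Bw1 = (2·9 + 2·(-3) + 5·1; (-3)·9 + (-3)·(-3) + 3·1; 4·9 + 1·(-3) + (-4)·1) = (17, -15, 29)
w3 = Bw2 = (149, 81, -63)
Requested component of w3: 149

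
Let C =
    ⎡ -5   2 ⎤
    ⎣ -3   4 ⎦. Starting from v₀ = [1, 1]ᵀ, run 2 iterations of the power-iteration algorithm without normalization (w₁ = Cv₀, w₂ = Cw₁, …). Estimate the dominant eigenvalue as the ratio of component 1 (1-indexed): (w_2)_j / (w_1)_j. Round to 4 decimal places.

w1 = Cv₀ = (-3, 1)
w2 = Cw1 = (17, 13)
Ratio at component: 17 / -3 = -5.6667

λ ≈ -5.6667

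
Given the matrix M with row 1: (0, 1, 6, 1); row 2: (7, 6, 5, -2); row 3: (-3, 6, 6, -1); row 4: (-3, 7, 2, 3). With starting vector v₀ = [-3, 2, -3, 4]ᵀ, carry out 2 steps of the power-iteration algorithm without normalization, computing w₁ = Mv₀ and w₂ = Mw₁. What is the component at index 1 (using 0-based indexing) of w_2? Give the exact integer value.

w1 = Mv₀ = (0·(-3) + 1·2 + 6·(-3) + 1·4; 7·(-3) + 6·2 + 5·(-3) + (-2)·4; (-3)·(-3) + 6·2 + 6·(-3) + (-1)·4; (-3)·(-3) + 7·2 + 2·(-3) + 3·4) = (-12, -32, -1, 29)
w2 = Mw1 = (0·(-12) + 1·(-32) + 6·(-1) + 1·29; 7·(-12) + 6·(-32) + 5·(-1) + (-2)·29; (-3)·(-12) + 6·(-32) + 6·(-1) + (-1)·29; (-3)·(-12) + 7·(-32) + 2·(-1) + 3·29) = (-9, -339, -191, -103)
The requested component of w2 is -339.

-339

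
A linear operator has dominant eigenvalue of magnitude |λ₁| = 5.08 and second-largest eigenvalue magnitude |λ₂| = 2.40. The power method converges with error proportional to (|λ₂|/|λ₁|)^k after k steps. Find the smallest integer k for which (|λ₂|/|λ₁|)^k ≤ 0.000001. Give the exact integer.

|λ₂/λ₁| = 2.40/5.08 = 0.47244
Need k ≥ ln(0.000001) / ln(0.47244) = -13.8155 / -0.7498 ≈ 18.425
Smallest integer k satisfying the bound: 19

19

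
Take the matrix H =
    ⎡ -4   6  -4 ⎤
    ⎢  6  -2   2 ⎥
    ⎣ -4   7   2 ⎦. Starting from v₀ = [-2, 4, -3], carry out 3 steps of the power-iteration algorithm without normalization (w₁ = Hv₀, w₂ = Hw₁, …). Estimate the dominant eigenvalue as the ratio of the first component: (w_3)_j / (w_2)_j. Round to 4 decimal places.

w1 = Hv₀ = ((-4)·(-2) + 6·4 + (-4)·(-3); 6·(-2) + (-2)·4 + 2·(-3); (-4)·(-2) + 7·4 + 2·(-3)) = (44, -26, 30)
w2 = Hw1 = ((-4)·44 + 6·(-26) + (-4)·30; 6·44 + (-2)·(-26) + 2·30; (-4)·44 + 7·(-26) + 2·30) = (-452, 376, -298)
w3 = Hw2 = (5256, -4060, 3844)
Ratio at component: 5256 / -452 = -11.6283

-11.6283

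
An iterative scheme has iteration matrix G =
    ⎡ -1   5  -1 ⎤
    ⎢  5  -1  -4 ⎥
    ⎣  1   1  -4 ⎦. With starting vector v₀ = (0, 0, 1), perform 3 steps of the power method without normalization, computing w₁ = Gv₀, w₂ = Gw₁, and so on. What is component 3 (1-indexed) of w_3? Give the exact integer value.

w1 = Gv₀ = (-1, -4, -4)
w2 = Gw1 = (-15, 15, 11)
w3 = Gw2 = (79, -134, -44)
The requested component of w3 is -44.

-44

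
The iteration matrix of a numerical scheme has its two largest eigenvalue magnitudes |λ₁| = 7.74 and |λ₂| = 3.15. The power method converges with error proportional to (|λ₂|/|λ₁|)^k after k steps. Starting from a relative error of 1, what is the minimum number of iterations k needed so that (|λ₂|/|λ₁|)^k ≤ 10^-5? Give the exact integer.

13

|λ₂/λ₁| = 3.15/7.74 = 0.40698
Need k ≥ ln(10^-5) / ln(0.40698) = -11.5129 / -0.8990 ≈ 12.806
Smallest integer k satisfying the bound: 13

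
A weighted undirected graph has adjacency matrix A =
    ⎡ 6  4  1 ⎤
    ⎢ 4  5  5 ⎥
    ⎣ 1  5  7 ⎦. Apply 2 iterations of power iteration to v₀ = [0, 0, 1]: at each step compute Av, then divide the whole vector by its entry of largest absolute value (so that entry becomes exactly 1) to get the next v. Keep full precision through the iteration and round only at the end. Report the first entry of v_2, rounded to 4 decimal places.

Av0 = (1.00000, 5.00000, 7.00000); divide by 7.00000 → v1 = (0.14286, 0.71429, 1.00000)
Av1 = (4.71429, 9.14286, 10.71429); divide by 10.71429 → v2 = (0.44000, 0.85333, 1.00000)
Requested entry of v2: 33/75 = 0.4400

0.4400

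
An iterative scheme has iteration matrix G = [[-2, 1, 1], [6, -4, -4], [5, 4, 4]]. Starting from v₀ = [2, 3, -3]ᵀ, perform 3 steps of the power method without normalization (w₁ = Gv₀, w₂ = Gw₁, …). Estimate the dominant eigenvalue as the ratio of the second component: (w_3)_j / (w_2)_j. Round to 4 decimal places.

w1 = Gv₀ = ((-2)·2 + 1·3 + 1·(-3); 6·2 + (-4)·3 + (-4)·(-3); 5·2 + 4·3 + 4·(-3)) = (-4, 12, 10)
w2 = Gw1 = ((-2)·(-4) + 1·12 + 1·10; 6·(-4) + (-4)·12 + (-4)·10; 5·(-4) + 4·12 + 4·10) = (30, -112, 68)
w3 = Gw2 = (-104, 356, -26)
Ratio at component: 356 / -112 = -3.1786

-3.1786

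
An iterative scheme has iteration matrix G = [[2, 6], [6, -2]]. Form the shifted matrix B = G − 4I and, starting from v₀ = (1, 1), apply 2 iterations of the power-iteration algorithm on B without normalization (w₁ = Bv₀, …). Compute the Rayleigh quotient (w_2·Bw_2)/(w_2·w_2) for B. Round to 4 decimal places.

μ ≈ -9.2000

B = G − 4I has rows (-2, 6); (6, -6)
w1 = Bv₀ = ((-2)·1 + 6·1; 6·1 + (-6)·1) = (4, 0)
w2 = Bw1 = ((-2)·4 + 6·0; 6·4 + (-6)·0) = (-8, 24)
Bw2 = (160, -192)
w2·Bw2 = -5888; w2·w2 = 640; μ ≈ -5888/640 = -9.2000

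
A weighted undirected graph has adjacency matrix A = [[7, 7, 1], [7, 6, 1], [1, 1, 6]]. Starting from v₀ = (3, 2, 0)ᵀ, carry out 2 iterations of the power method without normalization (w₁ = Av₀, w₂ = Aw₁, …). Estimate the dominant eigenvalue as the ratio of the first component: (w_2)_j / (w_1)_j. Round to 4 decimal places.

w1 = Av₀ = (35, 33, 5)
w2 = Aw1 = (481, 448, 98)
Ratio at component: 481 / 35 = 13.7429

13.7429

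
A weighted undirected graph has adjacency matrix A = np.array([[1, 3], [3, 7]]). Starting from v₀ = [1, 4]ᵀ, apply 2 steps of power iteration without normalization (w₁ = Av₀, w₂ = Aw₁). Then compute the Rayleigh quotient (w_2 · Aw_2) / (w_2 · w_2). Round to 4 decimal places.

λ ≈ 8.2426

w1 = Av₀ = (13, 31)
w2 = Aw1 = (106, 256)
Aw2 = (874, 2110)
w2·Aw2 = 106·874 + 256·2110 = 632804; w2·w2 = 106·106 + 256·256 = 76772
λ ≈ 632804/76772 = 8.2426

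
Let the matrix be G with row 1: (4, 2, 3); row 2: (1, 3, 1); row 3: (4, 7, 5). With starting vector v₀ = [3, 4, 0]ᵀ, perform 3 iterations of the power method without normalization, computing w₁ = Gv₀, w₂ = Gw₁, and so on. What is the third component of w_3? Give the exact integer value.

3580

w1 = Gv₀ = (20, 15, 40)
w2 = Gw1 = (230, 105, 385)
w3 = Gw2 = (2285, 930, 3580)
The requested component of w3 is 3580.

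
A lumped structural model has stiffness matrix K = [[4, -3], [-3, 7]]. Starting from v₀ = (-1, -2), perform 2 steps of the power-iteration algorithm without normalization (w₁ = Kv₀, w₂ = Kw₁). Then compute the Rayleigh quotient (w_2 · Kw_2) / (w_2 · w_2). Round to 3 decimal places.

w1 = Kv₀ = (2, -11)
w2 = Kw1 = (41, -83)
Kw2 = (413, -704)
w2·Kw2 = 41·413 + (-83)·(-704) = 75365; w2·w2 = 41·41 + (-83)·(-83) = 8570
λ ≈ 75365/8570 = 8.794

λ ≈ 8.794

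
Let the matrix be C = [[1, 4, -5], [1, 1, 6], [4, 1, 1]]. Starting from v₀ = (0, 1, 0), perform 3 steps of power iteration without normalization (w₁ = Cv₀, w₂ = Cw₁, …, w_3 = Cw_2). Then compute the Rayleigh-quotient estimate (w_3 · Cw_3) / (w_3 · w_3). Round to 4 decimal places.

w1 = Cv₀ = (4, 1, 1)
w2 = Cw1 = (3, 11, 18)
w3 = Cw2 = (-43, 122, 41)
Cw3 = (240, 325, -9)
w3·Cw3 = (-43)·240 + 122·325 + 41·(-9) = 28961; w3·w3 = (-43)·(-43) + 122·122 + 41·41 = 18414
λ ≈ 28961/18414 = 1.5728

λ ≈ 1.5728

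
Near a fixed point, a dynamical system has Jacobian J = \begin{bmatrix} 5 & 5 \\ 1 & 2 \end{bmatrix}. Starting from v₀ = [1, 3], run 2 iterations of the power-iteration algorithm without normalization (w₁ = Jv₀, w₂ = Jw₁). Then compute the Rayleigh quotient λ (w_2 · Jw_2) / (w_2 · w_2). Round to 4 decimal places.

w1 = Jv₀ = (5·1 + 5·3; 1·1 + 2·3) = (20, 7)
w2 = Jw1 = (5·20 + 5·7; 1·20 + 2·7) = (135, 34)
Jw2 = (845, 203)
w2·Jw2 = 135·845 + 34·203 = 120977; w2·w2 = 135·135 + 34·34 = 19381
λ ≈ 120977/19381 = 6.2420

λ ≈ 6.2420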